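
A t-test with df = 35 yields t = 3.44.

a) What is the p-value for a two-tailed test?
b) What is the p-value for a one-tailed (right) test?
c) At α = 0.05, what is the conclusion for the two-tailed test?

Answer: a) 0.0015, b) 0.0008, c) reject H₀

Derivation:
Using t-distribution with df = 35:
a) Two-tailed: p = 2×P(T > 3.44) = 0.0015
b) One-tailed: p = P(T > 3.44) = 0.0008
c) 0.0015 < 0.05, reject H₀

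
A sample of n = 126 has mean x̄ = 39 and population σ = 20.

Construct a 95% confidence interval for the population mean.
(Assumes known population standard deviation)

Confidence level: 95%, α = 0.05
z_0.025 = 1.960
SE = σ/√n = 20/√126 = 1.7817
Margin of error = 1.960 × 1.7817 = 3.4921
CI: x̄ ± margin = 39 ± 3.4921
CI: (35.5079, 42.4921)

Answer: (35.5079, 42.4921)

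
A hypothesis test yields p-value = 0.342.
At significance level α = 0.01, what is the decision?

Answer: fail to reject H₀

Derivation:
Compare p-value to α:
0.342 ≥ 0.01
Decision: fail to reject H₀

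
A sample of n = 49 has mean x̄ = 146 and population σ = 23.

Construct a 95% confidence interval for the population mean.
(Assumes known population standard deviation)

Confidence level: 95%, α = 0.05
z_0.025 = 1.960
SE = σ/√n = 23/√49 = 3.2857
Margin of error = 1.960 × 3.2857 = 6.4400
CI: x̄ ± margin = 146 ± 6.4400
CI: (139.5600, 152.4400)

Answer: (139.5600, 152.4400)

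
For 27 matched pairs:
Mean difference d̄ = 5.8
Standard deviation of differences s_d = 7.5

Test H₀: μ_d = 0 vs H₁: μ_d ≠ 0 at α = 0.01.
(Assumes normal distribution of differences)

Answer: t = 4.0183, reject H₀

Derivation:
df = n - 1 = 26
SE = s_d/√n = 7.5/√27 = 1.4434
t = d̄/SE = 5.8/1.4434 = 4.0183
Critical value: t_{0.005,26} = ±2.779
p-value ≈ 0.0004
Decision: reject H₀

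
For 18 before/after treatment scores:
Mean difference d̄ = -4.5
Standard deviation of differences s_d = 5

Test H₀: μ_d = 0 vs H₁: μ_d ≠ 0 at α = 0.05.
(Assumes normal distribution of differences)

df = n - 1 = 17
SE = s_d/√n = 5/√18 = 1.1785
t = d̄/SE = -4.5/1.1785 = -3.8184
Critical value: t_{0.025,17} = ±2.110
p-value ≈ 0.0014
Decision: reject H₀

Answer: t = -3.8184, reject H₀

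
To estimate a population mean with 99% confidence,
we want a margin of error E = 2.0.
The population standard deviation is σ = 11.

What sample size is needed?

Answer: n = 201

Derivation:
z_0.005 = 2.576
n = (z×σ/E)² = (2.576×11/2.0)²
n = 200.7322
Round up: n = 201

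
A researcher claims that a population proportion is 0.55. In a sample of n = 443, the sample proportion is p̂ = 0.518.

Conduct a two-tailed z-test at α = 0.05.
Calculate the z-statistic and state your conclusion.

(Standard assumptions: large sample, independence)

Answer: z = -1.3538, fail to reject H₀

Derivation:
H₀: p = 0.55, H₁: p ≠ 0.55
Standard error: SE = √(p₀(1-p₀)/n) = √(0.55×0.45/443) = 0.023637
z-statistic: z = (p̂ - p₀)/SE = (0.518 - 0.55)/0.023637 = -1.3538
Critical value: z_0.025 = ±1.960
p-value = 0.1758
Decision: fail to reject H₀ at α = 0.05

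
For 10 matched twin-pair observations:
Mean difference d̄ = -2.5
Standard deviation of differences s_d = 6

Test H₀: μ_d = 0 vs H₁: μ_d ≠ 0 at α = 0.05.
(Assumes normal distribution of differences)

df = n - 1 = 9
SE = s_d/√n = 6/√10 = 1.8974
t = d̄/SE = -2.5/1.8974 = -1.3176
Critical value: t_{0.025,9} = ±2.262
p-value ≈ 0.2202
Decision: fail to reject H₀

Answer: t = -1.3176, fail to reject H₀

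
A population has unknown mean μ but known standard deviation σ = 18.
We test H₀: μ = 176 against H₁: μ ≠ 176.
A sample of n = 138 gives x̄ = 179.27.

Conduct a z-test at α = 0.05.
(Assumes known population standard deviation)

Standard error: SE = σ/√n = 18/√138 = 1.5323
z-statistic: z = (x̄ - μ₀)/SE = (179.27 - 176)/1.5323 = 2.1340
Critical value: ±1.960
p-value = 0.0328
Decision: reject H₀

Answer: z = 2.1340, reject H₀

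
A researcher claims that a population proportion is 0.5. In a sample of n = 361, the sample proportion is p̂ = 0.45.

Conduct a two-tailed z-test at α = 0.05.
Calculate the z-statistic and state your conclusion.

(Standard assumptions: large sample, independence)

H₀: p = 0.5, H₁: p ≠ 0.5
Standard error: SE = √(p₀(1-p₀)/n) = √(0.5×0.5/361) = 0.026316
z-statistic: z = (p̂ - p₀)/SE = (0.45 - 0.5)/0.026316 = -1.9000
Critical value: z_0.025 = ±1.960
p-value = 0.0574
Decision: fail to reject H₀ at α = 0.05

Answer: z = -1.9000, fail to reject H₀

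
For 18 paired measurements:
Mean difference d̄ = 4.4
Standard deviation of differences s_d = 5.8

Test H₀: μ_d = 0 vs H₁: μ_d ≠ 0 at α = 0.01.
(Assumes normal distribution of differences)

df = n - 1 = 17
SE = s_d/√n = 5.8/√18 = 1.3671
t = d̄/SE = 4.4/1.3671 = 3.2185
Critical value: t_{0.005,17} = ±2.898
p-value ≈ 0.0050
Decision: reject H₀

Answer: t = 3.2185, reject H₀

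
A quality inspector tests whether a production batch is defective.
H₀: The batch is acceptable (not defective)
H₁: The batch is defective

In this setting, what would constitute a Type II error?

Type I error (α): Rejecting H₀ when H₀ is true
Type II error (β): Failing to reject H₀ when H₁ is true

Answer: Shipping a defective batch to customers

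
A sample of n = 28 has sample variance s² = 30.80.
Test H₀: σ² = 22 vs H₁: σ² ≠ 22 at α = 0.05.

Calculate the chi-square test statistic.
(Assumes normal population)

df = n - 1 = 27
χ² = (n-1)s²/σ₀² = 27×30.80/22 = 37.8000
Critical values: χ²_{0.975,27} = 14.573, χ²_{0.025,27} = 43.195
Rejection region: χ² < 14.573 or χ² > 43.195
Decision: fail to reject H₀

Answer: χ² = 37.8000, fail to reject H₀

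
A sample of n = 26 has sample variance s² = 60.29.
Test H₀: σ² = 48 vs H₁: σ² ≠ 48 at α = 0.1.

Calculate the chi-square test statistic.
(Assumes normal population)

df = n - 1 = 25
χ² = (n-1)s²/σ₀² = 25×60.29/48 = 31.4010
Critical values: χ²_{0.95,25} = 14.611, χ²_{0.05,25} = 37.652
Rejection region: χ² < 14.611 or χ² > 37.652
Decision: fail to reject H₀

Answer: χ² = 31.4010, fail to reject H₀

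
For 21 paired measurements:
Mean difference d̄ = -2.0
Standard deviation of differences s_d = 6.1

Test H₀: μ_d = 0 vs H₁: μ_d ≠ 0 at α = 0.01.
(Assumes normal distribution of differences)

Answer: t = -1.5025, fail to reject H₀

Derivation:
df = n - 1 = 20
SE = s_d/√n = 6.1/√21 = 1.3311
t = d̄/SE = -2.0/1.3311 = -1.5025
Critical value: t_{0.005,20} = ±2.845
p-value ≈ 0.1486
Decision: fail to reject H₀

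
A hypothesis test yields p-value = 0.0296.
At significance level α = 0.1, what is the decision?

Compare p-value to α:
0.0296 < 0.1
Decision: reject H₀

Answer: reject H₀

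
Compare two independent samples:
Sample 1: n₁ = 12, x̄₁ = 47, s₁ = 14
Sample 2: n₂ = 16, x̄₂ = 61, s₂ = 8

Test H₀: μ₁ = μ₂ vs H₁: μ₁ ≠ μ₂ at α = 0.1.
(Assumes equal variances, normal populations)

Pooled variance: s²_p = [11×14² + 15×8²]/(26) = 119.8462
s_p = 10.9474
SE = s_p×√(1/n₁ + 1/n₂) = 10.9474×√(1/12 + 1/16) = 4.1806
t = (x̄₁ - x̄₂)/SE = (47 - 61)/4.1806 = -3.3488
df = 26, t-critical = ±1.706
Decision: reject H₀

Answer: t = -3.3488, reject H₀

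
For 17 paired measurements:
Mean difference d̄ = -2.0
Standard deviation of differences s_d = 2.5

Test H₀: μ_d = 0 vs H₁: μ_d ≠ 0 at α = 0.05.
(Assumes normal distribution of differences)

Answer: t = -3.2987, reject H₀

Derivation:
df = n - 1 = 16
SE = s_d/√n = 2.5/√17 = 0.6063
t = d̄/SE = -2.0/0.6063 = -3.2987
Critical value: t_{0.025,16} = ±2.120
p-value ≈ 0.0045
Decision: reject H₀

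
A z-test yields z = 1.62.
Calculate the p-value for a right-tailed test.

Answer: p-value ≈ 0.0526

Derivation:
For z = 1.62:
p = P(Z > 1.62) = 1 - Φ(1.62) = 0.0526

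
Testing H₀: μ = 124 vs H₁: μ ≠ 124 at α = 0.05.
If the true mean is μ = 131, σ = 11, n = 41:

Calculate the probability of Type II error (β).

SE = σ/√n = 11/√41 = 1.7179
Critical values: μ₀ ± z_0.025×SE = 124 ± 1.960×1.7179
Acceptance region: (120.6329, 127.3671)
Under H₁ (μ = 131): z_high = (127.3671 - 131)/1.7179 = -2.1147, z_low = (120.6329 - 131)/1.7179 = -6.0348
β = P(not reject | H₁) = Φ(-2.1147) - Φ(-6.0348) ≈ 0.0172

Answer: β ≈ 0.0172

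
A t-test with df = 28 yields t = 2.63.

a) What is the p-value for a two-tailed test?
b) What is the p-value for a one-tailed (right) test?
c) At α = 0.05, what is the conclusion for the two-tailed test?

Answer: a) 0.0137, b) 0.0069, c) reject H₀

Derivation:
Using t-distribution with df = 28:
a) Two-tailed: p = 2×P(T > 2.63) = 0.0137
b) One-tailed: p = P(T > 2.63) = 0.0069
c) 0.0137 < 0.05, reject H₀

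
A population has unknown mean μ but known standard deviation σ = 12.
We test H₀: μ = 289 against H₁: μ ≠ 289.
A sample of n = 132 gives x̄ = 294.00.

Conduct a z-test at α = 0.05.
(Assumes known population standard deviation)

Answer: z = 4.7870, reject H₀

Derivation:
Standard error: SE = σ/√n = 12/√132 = 1.0445
z-statistic: z = (x̄ - μ₀)/SE = (294.00 - 289)/1.0445 = 4.7870
Critical value: ±1.960
p-value < 0.0001
Decision: reject H₀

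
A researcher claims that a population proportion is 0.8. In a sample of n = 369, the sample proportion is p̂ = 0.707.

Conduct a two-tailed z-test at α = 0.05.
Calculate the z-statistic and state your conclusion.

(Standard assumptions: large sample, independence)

H₀: p = 0.8, H₁: p ≠ 0.8
Standard error: SE = √(p₀(1-p₀)/n) = √(0.8×0.2/369) = 0.020823
z-statistic: z = (p̂ - p₀)/SE = (0.707 - 0.8)/0.020823 = -4.4662
Critical value: z_0.025 = ±1.960
p-value < 0.0001
Decision: reject H₀ at α = 0.05

Answer: z = -4.4662, reject H₀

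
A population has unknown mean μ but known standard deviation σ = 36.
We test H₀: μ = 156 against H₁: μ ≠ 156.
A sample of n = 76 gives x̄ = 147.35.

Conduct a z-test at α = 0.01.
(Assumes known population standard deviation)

Standard error: SE = σ/√n = 36/√76 = 4.1295
z-statistic: z = (x̄ - μ₀)/SE = (147.35 - 156)/4.1295 = -2.0947
Critical value: ±2.576
p-value = 0.0362
Decision: fail to reject H₀

Answer: z = -2.0947, fail to reject H₀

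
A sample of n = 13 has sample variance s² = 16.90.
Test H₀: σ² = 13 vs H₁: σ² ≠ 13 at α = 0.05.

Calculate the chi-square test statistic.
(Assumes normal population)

df = n - 1 = 12
χ² = (n-1)s²/σ₀² = 12×16.90/13 = 15.6000
Critical values: χ²_{0.975,12} = 4.404, χ²_{0.025,12} = 23.337
Rejection region: χ² < 4.404 or χ² > 23.337
Decision: fail to reject H₀

Answer: χ² = 15.6000, fail to reject H₀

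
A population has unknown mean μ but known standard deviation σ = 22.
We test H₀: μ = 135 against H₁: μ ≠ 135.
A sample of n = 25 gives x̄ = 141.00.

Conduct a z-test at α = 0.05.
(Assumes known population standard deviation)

Answer: z = 1.3636, fail to reject H₀

Derivation:
Standard error: SE = σ/√n = 22/√25 = 4.4000
z-statistic: z = (x̄ - μ₀)/SE = (141.00 - 135)/4.4000 = 1.3636
Critical value: ±1.960
p-value = 0.1727
Decision: fail to reject H₀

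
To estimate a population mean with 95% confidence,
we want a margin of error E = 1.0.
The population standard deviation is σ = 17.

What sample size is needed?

z_0.025 = 1.960
n = (z×σ/E)² = (1.960×17/1.0)²
n = 1110.2224
Round up: n = 1111

Answer: n = 1111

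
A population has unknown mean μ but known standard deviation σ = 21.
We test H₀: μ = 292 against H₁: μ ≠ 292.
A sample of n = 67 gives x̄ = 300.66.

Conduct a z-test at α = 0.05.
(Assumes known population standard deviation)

Standard error: SE = σ/√n = 21/√67 = 2.5656
z-statistic: z = (x̄ - μ₀)/SE = (300.66 - 292)/2.5656 = 3.3754
Critical value: ±1.960
p-value = 0.0007
Decision: reject H₀

Answer: z = 3.3754, reject H₀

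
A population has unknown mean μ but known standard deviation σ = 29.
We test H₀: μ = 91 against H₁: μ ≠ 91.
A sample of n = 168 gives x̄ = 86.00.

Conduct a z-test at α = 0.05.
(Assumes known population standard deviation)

Answer: z = -2.2347, reject H₀

Derivation:
Standard error: SE = σ/√n = 29/√168 = 2.2374
z-statistic: z = (x̄ - μ₀)/SE = (86.00 - 91)/2.2374 = -2.2347
Critical value: ±1.960
p-value = 0.0254
Decision: reject H₀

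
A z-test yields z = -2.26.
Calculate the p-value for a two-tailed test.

For z = -2.26:
p = 2×P(Z > |-2.26|) = 2×(1 - Φ(2.26)) = 0.0238

Answer: p-value ≈ 0.0238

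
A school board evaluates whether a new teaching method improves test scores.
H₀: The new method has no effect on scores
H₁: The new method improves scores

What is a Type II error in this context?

Answer: Failing to adopt an effective teaching method

Derivation:
Type I error: rejecting H₀ when it is actually true (false positive).
Type II error: failing to reject H₀ when H₁ is actually true (false negative).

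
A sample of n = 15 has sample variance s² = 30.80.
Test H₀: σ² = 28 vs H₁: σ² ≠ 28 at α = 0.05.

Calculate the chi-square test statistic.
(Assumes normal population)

Answer: χ² = 15.4000, fail to reject H₀

Derivation:
df = n - 1 = 14
χ² = (n-1)s²/σ₀² = 14×30.80/28 = 15.4000
Critical values: χ²_{0.975,14} = 5.629, χ²_{0.025,14} = 26.119
Rejection region: χ² < 5.629 or χ² > 26.119
Decision: fail to reject H₀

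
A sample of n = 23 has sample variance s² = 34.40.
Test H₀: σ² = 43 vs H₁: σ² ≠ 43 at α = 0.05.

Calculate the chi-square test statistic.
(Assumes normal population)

df = n - 1 = 22
χ² = (n-1)s²/σ₀² = 22×34.40/43 = 17.6000
Critical values: χ²_{0.975,22} = 10.982, χ²_{0.025,22} = 36.781
Rejection region: χ² < 10.982 or χ² > 36.781
Decision: fail to reject H₀

Answer: χ² = 17.6000, fail to reject H₀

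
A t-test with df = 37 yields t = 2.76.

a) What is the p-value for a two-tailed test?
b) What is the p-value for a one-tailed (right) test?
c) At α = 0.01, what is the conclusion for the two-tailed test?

Answer: a) 0.0089, b) 0.0045, c) reject H₀

Derivation:
Using t-distribution with df = 37:
a) Two-tailed: p = 2×P(T > 2.76) = 0.0089
b) One-tailed: p = P(T > 2.76) = 0.0045
c) 0.0089 < 0.01, reject H₀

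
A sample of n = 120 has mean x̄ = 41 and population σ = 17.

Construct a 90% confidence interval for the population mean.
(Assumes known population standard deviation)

Answer: (38.4471, 43.5529)

Derivation:
Confidence level: 90%, α = 0.1
z_0.05 = 1.645
SE = σ/√n = 17/√120 = 1.5519
Margin of error = 1.645 × 1.5519 = 2.5529
CI: x̄ ± margin = 41 ± 2.5529
CI: (38.4471, 43.5529)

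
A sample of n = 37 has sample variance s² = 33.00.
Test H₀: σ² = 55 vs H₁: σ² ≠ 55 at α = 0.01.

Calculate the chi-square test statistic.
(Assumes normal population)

Answer: χ² = 21.6000, fail to reject H₀

Derivation:
df = n - 1 = 36
χ² = (n-1)s²/σ₀² = 36×33.00/55 = 21.6000
Critical values: χ²_{0.995,36} = 17.887, χ²_{0.005,36} = 61.581
Rejection region: χ² < 17.887 or χ² > 61.581
Decision: fail to reject H₀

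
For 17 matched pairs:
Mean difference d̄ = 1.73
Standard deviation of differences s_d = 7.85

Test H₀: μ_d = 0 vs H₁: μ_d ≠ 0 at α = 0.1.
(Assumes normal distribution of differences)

Answer: t = 0.9087, fail to reject H₀

Derivation:
df = n - 1 = 16
SE = s_d/√n = 7.85/√17 = 1.9039
t = d̄/SE = 1.73/1.9039 = 0.9087
Critical value: t_{0.05,16} = ±1.746
p-value ≈ 0.3770
Decision: fail to reject H₀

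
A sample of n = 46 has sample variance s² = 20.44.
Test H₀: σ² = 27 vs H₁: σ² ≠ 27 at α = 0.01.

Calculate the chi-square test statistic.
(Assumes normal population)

Answer: χ² = 34.0667, fail to reject H₀

Derivation:
df = n - 1 = 45
χ² = (n-1)s²/σ₀² = 45×20.44/27 = 34.0667
Critical values: χ²_{0.995,45} = 24.311, χ²_{0.005,45} = 73.166
Rejection region: χ² < 24.311 or χ² > 73.166
Decision: fail to reject H₀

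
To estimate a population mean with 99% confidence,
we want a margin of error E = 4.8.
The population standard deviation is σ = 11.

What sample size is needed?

Answer: n = 35

Derivation:
z_0.005 = 2.576
n = (z×σ/E)² = (2.576×11/4.8)²
n = 34.8493
Round up: n = 35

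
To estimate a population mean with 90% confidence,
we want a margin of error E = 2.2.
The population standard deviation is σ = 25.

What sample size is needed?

Answer: n = 350

Derivation:
z_0.05 = 1.645
n = (z×σ/E)² = (1.645×25/2.2)²
n = 349.4350
Round up: n = 350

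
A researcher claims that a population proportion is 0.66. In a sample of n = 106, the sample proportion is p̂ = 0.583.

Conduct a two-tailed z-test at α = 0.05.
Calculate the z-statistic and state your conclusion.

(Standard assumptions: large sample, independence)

H₀: p = 0.66, H₁: p ≠ 0.66
Standard error: SE = √(p₀(1-p₀)/n) = √(0.66×0.34/106) = 0.046011
z-statistic: z = (p̂ - p₀)/SE = (0.583 - 0.66)/0.046011 = -1.6735
Critical value: z_0.025 = ±1.960
p-value = 0.0942
Decision: fail to reject H₀ at α = 0.05

Answer: z = -1.6735, fail to reject H₀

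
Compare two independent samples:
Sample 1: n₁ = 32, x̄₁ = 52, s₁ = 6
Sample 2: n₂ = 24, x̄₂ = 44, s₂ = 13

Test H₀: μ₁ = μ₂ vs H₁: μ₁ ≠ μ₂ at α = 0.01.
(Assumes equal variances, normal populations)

Pooled variance: s²_p = [31×6² + 23×13²]/(54) = 92.6481
s_p = 9.6254
SE = s_p×√(1/n₁ + 1/n₂) = 9.6254×√(1/32 + 1/24) = 2.5992
t = (x̄₁ - x̄₂)/SE = (52 - 44)/2.5992 = 3.0779
df = 54, t-critical = ±2.670
Decision: reject H₀

Answer: t = 3.0779, reject H₀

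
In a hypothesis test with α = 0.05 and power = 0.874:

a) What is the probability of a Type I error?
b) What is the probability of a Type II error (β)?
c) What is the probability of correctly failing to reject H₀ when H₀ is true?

Answer: a) 0.05, b) 0.126, c) 0.95

Derivation:
a) Type I error probability = α = 0.05
b) Power = P(reject H₀ | H₁ true) = 1 - β = 0.874, so Type II error probability = β = 1 - Power = 0.126
c) P(fail to reject H₀ | H₀ true) = 1 - α = 0.95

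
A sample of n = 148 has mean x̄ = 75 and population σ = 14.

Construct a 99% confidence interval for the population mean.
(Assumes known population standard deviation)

Confidence level: 99%, α = 0.01
z_0.005 = 2.576
SE = σ/√n = 14/√148 = 1.1508
Margin of error = 2.576 × 1.1508 = 2.9645
CI: x̄ ± margin = 75 ± 2.9645
CI: (72.0355, 77.9645)

Answer: (72.0355, 77.9645)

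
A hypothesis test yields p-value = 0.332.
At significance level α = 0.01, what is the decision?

Answer: fail to reject H₀

Derivation:
Compare p-value to α:
0.332 ≥ 0.01
Decision: fail to reject H₀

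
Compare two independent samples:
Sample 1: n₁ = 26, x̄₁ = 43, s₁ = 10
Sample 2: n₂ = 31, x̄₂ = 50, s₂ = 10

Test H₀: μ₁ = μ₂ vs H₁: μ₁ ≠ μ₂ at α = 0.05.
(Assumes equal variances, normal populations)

Answer: t = -2.6323, reject H₀

Derivation:
Pooled variance: s²_p = [25×10² + 30×10²]/(55) = 100.0000
s_p = 10.0000
SE = s_p×√(1/n₁ + 1/n₂) = 10.0000×√(1/26 + 1/31) = 2.6593
t = (x̄₁ - x̄₂)/SE = (43 - 50)/2.6593 = -2.6323
df = 55, t-critical = ±2.004
Decision: reject H₀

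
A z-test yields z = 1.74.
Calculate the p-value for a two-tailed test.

Answer: p-value ≈ 0.0819

Derivation:
For z = 1.74:
p = 2×P(Z > |1.74|) = 2×(1 - Φ(1.74)) = 0.0819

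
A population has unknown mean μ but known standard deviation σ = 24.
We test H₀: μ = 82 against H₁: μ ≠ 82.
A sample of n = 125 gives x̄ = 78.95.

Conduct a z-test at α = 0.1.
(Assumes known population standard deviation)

Standard error: SE = σ/√n = 24/√125 = 2.1466
z-statistic: z = (x̄ - μ₀)/SE = (78.95 - 82)/2.1466 = -1.4209
Critical value: ±1.645
p-value = 0.1553
Decision: fail to reject H₀

Answer: z = -1.4209, fail to reject H₀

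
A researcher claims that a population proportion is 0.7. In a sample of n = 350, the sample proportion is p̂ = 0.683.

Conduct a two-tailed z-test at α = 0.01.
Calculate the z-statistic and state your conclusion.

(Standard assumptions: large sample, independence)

H₀: p = 0.7, H₁: p ≠ 0.7
Standard error: SE = √(p₀(1-p₀)/n) = √(0.7×0.3/350) = 0.024495
z-statistic: z = (p̂ - p₀)/SE = (0.683 - 0.7)/0.024495 = -0.6940
Critical value: z_0.005 = ±2.576
p-value = 0.4877
Decision: fail to reject H₀ at α = 0.01

Answer: z = -0.6940, fail to reject H₀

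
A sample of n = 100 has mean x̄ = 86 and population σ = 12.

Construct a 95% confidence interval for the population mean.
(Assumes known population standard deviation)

Answer: (83.6480, 88.3520)

Derivation:
Confidence level: 95%, α = 0.05
z_0.025 = 1.960
SE = σ/√n = 12/√100 = 1.2000
Margin of error = 1.960 × 1.2000 = 2.3520
CI: x̄ ± margin = 86 ± 2.3520
CI: (83.6480, 88.3520)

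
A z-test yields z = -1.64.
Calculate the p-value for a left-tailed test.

Answer: p-value ≈ 0.0505

Derivation:
For z = -1.64:
p = P(Z < -1.64) = Φ(-1.64) = 0.0505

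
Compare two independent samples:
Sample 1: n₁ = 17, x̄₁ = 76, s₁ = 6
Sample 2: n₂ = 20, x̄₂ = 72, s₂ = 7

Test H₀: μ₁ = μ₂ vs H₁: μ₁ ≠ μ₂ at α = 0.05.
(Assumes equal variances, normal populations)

Pooled variance: s²_p = [16×6² + 19×7²]/(35) = 43.0571
s_p = 6.5618
SE = s_p×√(1/n₁ + 1/n₂) = 6.5618×√(1/17 + 1/20) = 2.1646
t = (x̄₁ - x̄₂)/SE = (76 - 72)/2.1646 = 1.8479
df = 35, t-critical = ±2.030
Decision: fail to reject H₀

Answer: t = 1.8479, fail to reject H₀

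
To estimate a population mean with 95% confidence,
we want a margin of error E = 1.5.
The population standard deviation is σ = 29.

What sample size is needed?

z_0.025 = 1.960
n = (z×σ/E)² = (1.960×29/1.5)²
n = 1435.9047
Round up: n = 1436

Answer: n = 1436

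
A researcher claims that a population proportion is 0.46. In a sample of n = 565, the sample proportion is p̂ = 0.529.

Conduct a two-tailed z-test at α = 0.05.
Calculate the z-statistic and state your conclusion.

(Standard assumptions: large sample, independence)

Answer: z = 3.2907, reject H₀

Derivation:
H₀: p = 0.46, H₁: p ≠ 0.46
Standard error: SE = √(p₀(1-p₀)/n) = √(0.46×0.54/565) = 0.020968
z-statistic: z = (p̂ - p₀)/SE = (0.529 - 0.46)/0.020968 = 3.2907
Critical value: z_0.025 = ±1.960
p-value = 0.0010
Decision: reject H₀ at α = 0.05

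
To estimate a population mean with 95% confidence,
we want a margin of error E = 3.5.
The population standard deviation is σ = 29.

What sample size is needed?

Answer: n = 264

Derivation:
z_0.025 = 1.960
n = (z×σ/E)² = (1.960×29/3.5)²
n = 263.7376
Round up: n = 264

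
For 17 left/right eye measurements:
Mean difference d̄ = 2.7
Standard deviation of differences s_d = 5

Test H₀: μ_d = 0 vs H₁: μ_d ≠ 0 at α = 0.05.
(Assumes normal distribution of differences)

df = n - 1 = 16
SE = s_d/√n = 5/√17 = 1.2127
t = d̄/SE = 2.7/1.2127 = 2.2264
Critical value: t_{0.025,16} = ±2.120
p-value ≈ 0.0407
Decision: reject H₀

Answer: t = 2.2264, reject H₀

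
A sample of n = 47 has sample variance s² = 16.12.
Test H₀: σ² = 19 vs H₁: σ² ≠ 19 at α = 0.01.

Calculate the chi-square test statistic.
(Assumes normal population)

df = n - 1 = 46
χ² = (n-1)s²/σ₀² = 46×16.12/19 = 39.0274
Critical values: χ²_{0.995,46} = 25.041, χ²_{0.005,46} = 74.437
Rejection region: χ² < 25.041 or χ² > 74.437
Decision: fail to reject H₀

Answer: χ² = 39.0274, fail to reject H₀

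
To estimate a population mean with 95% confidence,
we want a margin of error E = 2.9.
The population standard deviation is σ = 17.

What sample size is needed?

Answer: n = 133

Derivation:
z_0.025 = 1.960
n = (z×σ/E)² = (1.960×17/2.9)²
n = 132.0122
Round up: n = 133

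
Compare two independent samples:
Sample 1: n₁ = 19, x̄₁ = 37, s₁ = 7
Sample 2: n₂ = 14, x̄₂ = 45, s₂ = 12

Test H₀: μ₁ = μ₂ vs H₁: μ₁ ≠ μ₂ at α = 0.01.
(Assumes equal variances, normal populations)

Answer: t = -2.4098, fail to reject H₀

Derivation:
Pooled variance: s²_p = [18×7² + 13×12²]/(31) = 88.8387
s_p = 9.4254
SE = s_p×√(1/n₁ + 1/n₂) = 9.4254×√(1/19 + 1/14) = 3.3198
t = (x̄₁ - x̄₂)/SE = (37 - 45)/3.3198 = -2.4098
df = 31, t-critical = ±2.744
Decision: fail to reject H₀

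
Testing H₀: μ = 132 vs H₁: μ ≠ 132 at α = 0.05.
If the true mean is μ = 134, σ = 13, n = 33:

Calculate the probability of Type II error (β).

Answer: β ≈ 0.8569

Derivation:
SE = σ/√n = 13/√33 = 2.2630
Critical values: μ₀ ± z_0.025×SE = 132 ± 1.960×2.2630
Acceptance region: (127.5645, 136.4355)
Under H₁ (μ = 134): z_high = (136.4355 - 134)/2.2630 = 1.0762, z_low = (127.5645 - 134)/2.2630 = -2.8438
β = P(not reject | H₁) = Φ(1.0762) - Φ(-2.8438) ≈ 0.8569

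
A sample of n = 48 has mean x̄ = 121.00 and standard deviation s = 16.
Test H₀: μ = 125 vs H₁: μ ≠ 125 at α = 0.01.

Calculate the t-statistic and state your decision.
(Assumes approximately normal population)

df = n - 1 = 47
SE = s/√n = 16/√48 = 2.3094
t = (x̄ - μ₀)/SE = (121.00 - 125)/2.3094 = -1.7321
Critical value: t_{0.005,47} = ±2.685
p-value ≈ 0.0898
Decision: fail to reject H₀

Answer: t = -1.7321, fail to reject H₀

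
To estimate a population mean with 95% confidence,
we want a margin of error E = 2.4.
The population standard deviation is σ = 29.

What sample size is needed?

z_0.025 = 1.960
n = (z×σ/E)² = (1.960×29/2.4)²
n = 560.9003
Round up: n = 561

Answer: n = 561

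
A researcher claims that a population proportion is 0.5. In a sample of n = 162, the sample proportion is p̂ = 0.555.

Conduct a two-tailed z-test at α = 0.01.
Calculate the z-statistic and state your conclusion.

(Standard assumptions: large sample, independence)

H₀: p = 0.5, H₁: p ≠ 0.5
Standard error: SE = √(p₀(1-p₀)/n) = √(0.5×0.5/162) = 0.039284
z-statistic: z = (p̂ - p₀)/SE = (0.555 - 0.5)/0.039284 = 1.4001
Critical value: z_0.005 = ±2.576
p-value = 0.1615
Decision: fail to reject H₀ at α = 0.01

Answer: z = 1.4001, fail to reject H₀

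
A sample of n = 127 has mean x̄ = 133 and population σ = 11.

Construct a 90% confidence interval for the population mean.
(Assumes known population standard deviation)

Answer: (131.3943, 134.6057)

Derivation:
Confidence level: 90%, α = 0.1
z_0.05 = 1.645
SE = σ/√n = 11/√127 = 0.9761
Margin of error = 1.645 × 0.9761 = 1.6057
CI: x̄ ± margin = 133 ± 1.6057
CI: (131.3943, 134.6057)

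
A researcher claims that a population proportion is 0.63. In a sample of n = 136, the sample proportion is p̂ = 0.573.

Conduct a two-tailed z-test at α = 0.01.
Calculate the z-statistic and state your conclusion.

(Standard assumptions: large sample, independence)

Answer: z = -1.3768, fail to reject H₀

Derivation:
H₀: p = 0.63, H₁: p ≠ 0.63
Standard error: SE = √(p₀(1-p₀)/n) = √(0.63×0.37/136) = 0.041400
z-statistic: z = (p̂ - p₀)/SE = (0.573 - 0.63)/0.041400 = -1.3768
Critical value: z_0.005 = ±2.576
p-value = 0.1686
Decision: fail to reject H₀ at α = 0.01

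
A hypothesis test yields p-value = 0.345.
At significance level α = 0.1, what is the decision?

Compare p-value to α:
0.345 ≥ 0.1
Decision: fail to reject H₀

Answer: fail to reject H₀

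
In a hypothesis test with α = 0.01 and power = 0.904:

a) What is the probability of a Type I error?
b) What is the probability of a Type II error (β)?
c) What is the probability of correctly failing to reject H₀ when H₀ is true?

a) Type I error probability = α = 0.01
b) Power = P(reject H₀ | H₁ true) = 1 - β = 0.904, so Type II error probability = β = 1 - Power = 0.096
c) P(fail to reject H₀ | H₀ true) = 1 - α = 0.99

Answer: a) 0.01, b) 0.096, c) 0.99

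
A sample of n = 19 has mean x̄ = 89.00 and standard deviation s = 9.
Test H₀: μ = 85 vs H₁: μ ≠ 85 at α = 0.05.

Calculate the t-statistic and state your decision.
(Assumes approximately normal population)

Answer: t = 1.9373, fail to reject H₀

Derivation:
df = n - 1 = 18
SE = s/√n = 9/√19 = 2.0647
t = (x̄ - μ₀)/SE = (89.00 - 85)/2.0647 = 1.9373
Critical value: t_{0.025,18} = ±2.101
p-value ≈ 0.0686
Decision: fail to reject H₀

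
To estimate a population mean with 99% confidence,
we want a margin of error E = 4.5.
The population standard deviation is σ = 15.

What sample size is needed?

Answer: n = 74

Derivation:
z_0.005 = 2.576
n = (z×σ/E)² = (2.576×15/4.5)²
n = 73.7308
Round up: n = 74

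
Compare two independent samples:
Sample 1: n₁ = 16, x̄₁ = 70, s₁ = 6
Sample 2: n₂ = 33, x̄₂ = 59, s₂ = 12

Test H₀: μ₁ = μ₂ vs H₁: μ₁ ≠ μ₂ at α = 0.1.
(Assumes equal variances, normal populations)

Pooled variance: s²_p = [15×6² + 32×12²]/(47) = 109.5319
s_p = 10.4657
SE = s_p×√(1/n₁ + 1/n₂) = 10.4657×√(1/16 + 1/33) = 3.1882
t = (x̄₁ - x̄₂)/SE = (70 - 59)/3.1882 = 3.4502
df = 47, t-critical = ±1.678
Decision: reject H₀

Answer: t = 3.4502, reject H₀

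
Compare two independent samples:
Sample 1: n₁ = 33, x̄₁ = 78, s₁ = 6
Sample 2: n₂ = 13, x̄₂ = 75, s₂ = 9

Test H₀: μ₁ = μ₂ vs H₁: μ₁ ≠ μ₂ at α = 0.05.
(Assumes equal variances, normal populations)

Answer: t = 1.3186, fail to reject H₀

Derivation:
Pooled variance: s²_p = [32×6² + 12×9²]/(44) = 48.2727
s_p = 6.9479
SE = s_p×√(1/n₁ + 1/n₂) = 6.9479×√(1/33 + 1/13) = 2.2751
t = (x̄₁ - x̄₂)/SE = (78 - 75)/2.2751 = 1.3186
df = 44, t-critical = ±2.015
Decision: fail to reject H₀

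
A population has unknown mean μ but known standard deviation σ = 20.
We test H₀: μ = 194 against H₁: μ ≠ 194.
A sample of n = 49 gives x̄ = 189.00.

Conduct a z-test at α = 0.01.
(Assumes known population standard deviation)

Standard error: SE = σ/√n = 20/√49 = 2.8571
z-statistic: z = (x̄ - μ₀)/SE = (189.00 - 194)/2.8571 = -1.7500
Critical value: ±2.576
p-value = 0.0801
Decision: fail to reject H₀

Answer: z = -1.7500, fail to reject H₀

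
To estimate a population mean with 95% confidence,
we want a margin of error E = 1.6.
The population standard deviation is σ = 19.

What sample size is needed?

z_0.025 = 1.960
n = (z×σ/E)² = (1.960×19/1.6)²
n = 541.7256
Round up: n = 542

Answer: n = 542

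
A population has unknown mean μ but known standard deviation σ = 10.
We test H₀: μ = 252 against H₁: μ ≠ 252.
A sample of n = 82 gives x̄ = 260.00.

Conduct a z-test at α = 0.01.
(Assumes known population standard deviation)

Answer: z = 7.2444, reject H₀

Derivation:
Standard error: SE = σ/√n = 10/√82 = 1.1043
z-statistic: z = (x̄ - μ₀)/SE = (260.00 - 252)/1.1043 = 7.2444
Critical value: ±2.576
p-value < 0.0001
Decision: reject H₀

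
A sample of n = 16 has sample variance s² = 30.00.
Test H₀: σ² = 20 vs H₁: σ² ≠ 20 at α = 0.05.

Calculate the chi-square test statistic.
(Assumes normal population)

Answer: χ² = 22.5000, fail to reject H₀

Derivation:
df = n - 1 = 15
χ² = (n-1)s²/σ₀² = 15×30.00/20 = 22.5000
Critical values: χ²_{0.975,15} = 6.262, χ²_{0.025,15} = 27.488
Rejection region: χ² < 6.262 or χ² > 27.488
Decision: fail to reject H₀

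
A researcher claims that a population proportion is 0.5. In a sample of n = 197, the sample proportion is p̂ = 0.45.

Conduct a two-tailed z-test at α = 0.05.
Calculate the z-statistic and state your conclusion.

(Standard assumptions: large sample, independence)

H₀: p = 0.5, H₁: p ≠ 0.5
Standard error: SE = √(p₀(1-p₀)/n) = √(0.5×0.5/197) = 0.035624
z-statistic: z = (p̂ - p₀)/SE = (0.45 - 0.5)/0.035624 = -1.4035
Critical value: z_0.025 = ±1.960
p-value = 0.1605
Decision: fail to reject H₀ at α = 0.05

Answer: z = -1.4035, fail to reject H₀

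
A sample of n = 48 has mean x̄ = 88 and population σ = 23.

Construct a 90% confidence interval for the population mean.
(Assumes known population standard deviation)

Confidence level: 90%, α = 0.1
z_0.05 = 1.645
SE = σ/√n = 23/√48 = 3.3198
Margin of error = 1.645 × 3.3198 = 5.4611
CI: x̄ ± margin = 88 ± 5.4611
CI: (82.5389, 93.4611)

Answer: (82.5389, 93.4611)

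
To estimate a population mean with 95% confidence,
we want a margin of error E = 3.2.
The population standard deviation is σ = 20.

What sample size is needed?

z_0.025 = 1.960
n = (z×σ/E)² = (1.960×20/3.2)²
n = 150.0625
Round up: n = 151

Answer: n = 151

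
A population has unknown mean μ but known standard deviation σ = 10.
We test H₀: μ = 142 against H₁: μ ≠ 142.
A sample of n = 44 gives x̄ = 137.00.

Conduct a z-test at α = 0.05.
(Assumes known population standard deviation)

Answer: z = -3.3165, reject H₀

Derivation:
Standard error: SE = σ/√n = 10/√44 = 1.5076
z-statistic: z = (x̄ - μ₀)/SE = (137.00 - 142)/1.5076 = -3.3165
Critical value: ±1.960
p-value = 0.0009
Decision: reject H₀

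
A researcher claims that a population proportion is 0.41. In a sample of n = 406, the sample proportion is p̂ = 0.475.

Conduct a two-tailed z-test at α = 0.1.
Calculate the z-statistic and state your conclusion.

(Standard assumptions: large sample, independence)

H₀: p = 0.41, H₁: p ≠ 0.41
Standard error: SE = √(p₀(1-p₀)/n) = √(0.41×0.59/406) = 0.024409
z-statistic: z = (p̂ - p₀)/SE = (0.475 - 0.41)/0.024409 = 2.6630
Critical value: z_0.05 = ±1.645
p-value = 0.0077
Decision: reject H₀ at α = 0.1

Answer: z = 2.6630, reject H₀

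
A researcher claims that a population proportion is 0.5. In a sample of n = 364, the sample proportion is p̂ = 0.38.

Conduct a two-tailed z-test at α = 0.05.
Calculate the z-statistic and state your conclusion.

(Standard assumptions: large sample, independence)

Answer: z = -4.5789, reject H₀

Derivation:
H₀: p = 0.5, H₁: p ≠ 0.5
Standard error: SE = √(p₀(1-p₀)/n) = √(0.5×0.5/364) = 0.026207
z-statistic: z = (p̂ - p₀)/SE = (0.38 - 0.5)/0.026207 = -4.5789
Critical value: z_0.025 = ±1.960
p-value < 0.0001
Decision: reject H₀ at α = 0.05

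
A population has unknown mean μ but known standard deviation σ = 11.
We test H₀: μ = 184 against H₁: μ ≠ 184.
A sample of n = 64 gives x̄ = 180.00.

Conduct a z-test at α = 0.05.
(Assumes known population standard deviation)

Standard error: SE = σ/√n = 11/√64 = 1.3750
z-statistic: z = (x̄ - μ₀)/SE = (180.00 - 184)/1.3750 = -2.9091
Critical value: ±1.960
p-value = 0.0036
Decision: reject H₀

Answer: z = -2.9091, reject H₀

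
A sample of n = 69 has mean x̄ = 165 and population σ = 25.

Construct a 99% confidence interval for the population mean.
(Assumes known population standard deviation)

Confidence level: 99%, α = 0.01
z_0.005 = 2.576
SE = σ/√n = 25/√69 = 3.0096
Margin of error = 2.576 × 3.0096 = 7.7527
CI: x̄ ± margin = 165 ± 7.7527
CI: (157.2473, 172.7527)

Answer: (157.2473, 172.7527)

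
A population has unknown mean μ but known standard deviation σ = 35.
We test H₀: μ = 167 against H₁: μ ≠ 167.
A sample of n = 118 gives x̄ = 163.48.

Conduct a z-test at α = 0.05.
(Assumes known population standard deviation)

Standard error: SE = σ/√n = 35/√118 = 3.2220
z-statistic: z = (x̄ - μ₀)/SE = (163.48 - 167)/3.2220 = -1.0925
Critical value: ±1.960
p-value = 0.2746
Decision: fail to reject H₀

Answer: z = -1.0925, fail to reject H₀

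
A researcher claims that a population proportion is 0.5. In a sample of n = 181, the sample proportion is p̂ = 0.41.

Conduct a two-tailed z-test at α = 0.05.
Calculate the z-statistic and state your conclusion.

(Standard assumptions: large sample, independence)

H₀: p = 0.5, H₁: p ≠ 0.5
Standard error: SE = √(p₀(1-p₀)/n) = √(0.5×0.5/181) = 0.037165
z-statistic: z = (p̂ - p₀)/SE = (0.41 - 0.5)/0.037165 = -2.4216
Critical value: z_0.025 = ±1.960
p-value = 0.0155
Decision: reject H₀ at α = 0.05

Answer: z = -2.4216, reject H₀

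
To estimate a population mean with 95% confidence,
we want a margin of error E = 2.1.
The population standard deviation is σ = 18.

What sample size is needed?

Answer: n = 283

Derivation:
z_0.025 = 1.960
n = (z×σ/E)² = (1.960×18/2.1)²
n = 282.2400
Round up: n = 283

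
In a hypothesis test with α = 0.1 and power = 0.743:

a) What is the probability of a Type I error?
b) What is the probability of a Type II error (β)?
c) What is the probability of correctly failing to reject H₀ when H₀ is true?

a) Type I error probability = α = 0.1
b) Power = P(reject H₀ | H₁ true) = 1 - β = 0.743, so Type II error probability = β = 1 - Power = 0.257
c) P(fail to reject H₀ | H₀ true) = 1 - α = 0.9

Answer: a) 0.1, b) 0.257, c) 0.9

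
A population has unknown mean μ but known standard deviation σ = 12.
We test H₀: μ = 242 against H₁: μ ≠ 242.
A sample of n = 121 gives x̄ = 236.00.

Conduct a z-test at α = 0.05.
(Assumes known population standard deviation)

Answer: z = -5.5000, reject H₀

Derivation:
Standard error: SE = σ/√n = 12/√121 = 1.0909
z-statistic: z = (x̄ - μ₀)/SE = (236.00 - 242)/1.0909 = -5.5000
Critical value: ±1.960
p-value < 0.0001
Decision: reject H₀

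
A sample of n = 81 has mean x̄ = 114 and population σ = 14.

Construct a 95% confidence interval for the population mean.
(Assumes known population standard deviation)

Confidence level: 95%, α = 0.05
z_0.025 = 1.960
SE = σ/√n = 14/√81 = 1.5556
Margin of error = 1.960 × 1.5556 = 3.0490
CI: x̄ ± margin = 114 ± 3.0490
CI: (110.9510, 117.0490)

Answer: (110.9510, 117.0490)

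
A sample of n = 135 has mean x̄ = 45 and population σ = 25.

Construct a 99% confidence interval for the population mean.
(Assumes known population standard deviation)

Confidence level: 99%, α = 0.01
z_0.005 = 2.576
SE = σ/√n = 25/√135 = 2.1517
Margin of error = 2.576 × 2.1517 = 5.5428
CI: x̄ ± margin = 45 ± 5.5428
CI: (39.4572, 50.5428)

Answer: (39.4572, 50.5428)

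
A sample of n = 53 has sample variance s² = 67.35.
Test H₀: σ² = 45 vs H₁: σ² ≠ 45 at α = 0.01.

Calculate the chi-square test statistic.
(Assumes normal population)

Answer: χ² = 77.8267, fail to reject H₀

Derivation:
df = n - 1 = 52
χ² = (n-1)s²/σ₀² = 52×67.35/45 = 77.8267
Critical values: χ²_{0.995,52} = 29.481, χ²_{0.005,52} = 82.001
Rejection region: χ² < 29.481 or χ² > 82.001
Decision: fail to reject H₀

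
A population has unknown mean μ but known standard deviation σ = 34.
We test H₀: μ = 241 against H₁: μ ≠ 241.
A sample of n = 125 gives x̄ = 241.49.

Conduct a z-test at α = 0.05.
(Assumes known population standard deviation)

Answer: z = 0.1611, fail to reject H₀

Derivation:
Standard error: SE = σ/√n = 34/√125 = 3.0411
z-statistic: z = (x̄ - μ₀)/SE = (241.49 - 241)/3.0411 = 0.1611
Critical value: ±1.960
p-value = 0.8720
Decision: fail to reject H₀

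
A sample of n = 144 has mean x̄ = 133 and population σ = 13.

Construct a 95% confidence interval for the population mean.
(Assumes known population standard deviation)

Answer: (130.8767, 135.1233)

Derivation:
Confidence level: 95%, α = 0.05
z_0.025 = 1.960
SE = σ/√n = 13/√144 = 1.0833
Margin of error = 1.960 × 1.0833 = 2.1233
CI: x̄ ± margin = 133 ± 2.1233
CI: (130.8767, 135.1233)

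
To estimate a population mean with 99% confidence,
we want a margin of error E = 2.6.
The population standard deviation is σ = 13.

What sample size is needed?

z_0.005 = 2.576
n = (z×σ/E)² = (2.576×13/2.6)²
n = 165.8944
Round up: n = 166

Answer: n = 166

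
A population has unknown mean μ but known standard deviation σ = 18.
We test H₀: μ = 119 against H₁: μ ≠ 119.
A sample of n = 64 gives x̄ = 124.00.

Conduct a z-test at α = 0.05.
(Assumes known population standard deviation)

Standard error: SE = σ/√n = 18/√64 = 2.2500
z-statistic: z = (x̄ - μ₀)/SE = (124.00 - 119)/2.2500 = 2.2222
Critical value: ±1.960
p-value = 0.0263
Decision: reject H₀

Answer: z = 2.2222, reject H₀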